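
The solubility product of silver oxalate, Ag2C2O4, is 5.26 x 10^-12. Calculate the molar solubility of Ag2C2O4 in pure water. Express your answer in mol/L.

Ag2C2O4(s) <=> 2 Ag^+(aq) + C2O4^2-(aq)
Ksp = [Ag^+]^2[C2O4^2-]
With molar solubility s: [Ag^+] = 2s, [C2O4^2-] = s.
So Ksp = (2s)^2 × s = 4s^3
Solving, s = (5.26 x 10^-12/4)^(1/3) = 1.10 x 10^-4 M

1.10 x 10^-4 M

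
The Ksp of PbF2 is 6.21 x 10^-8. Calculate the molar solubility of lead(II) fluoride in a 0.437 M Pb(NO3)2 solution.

s = 1.88 x 10^-4 M

PbF2(s) ⇌ Pb^2+(aq) + 2 F^-(aq)
Ksp = [Pb^2+][F^-]^2
Let s = moles of PbF2 that dissolve per litre. [Pb^2+] = 0.437 + s ≈ 0.437, [F^-] = 2s (Ksp is small, so little additional dissolves).
Ksp ≈ 0.437 × (2s)^2
s = 1.88 × 10^-4 M
Check: s = 1.9 × 10^-4 ≪ 0.437, so the approximation is valid.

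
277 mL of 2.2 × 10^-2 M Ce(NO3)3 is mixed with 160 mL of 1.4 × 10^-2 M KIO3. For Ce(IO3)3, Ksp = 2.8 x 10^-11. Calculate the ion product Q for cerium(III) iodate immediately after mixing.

Total volume = 277 + 160 = 437 mL.
[Ce^3+] = 2.2 × 10^-2 × (277/437) = 1.39 × 10^-2 M
[IO3^-] = 1.4 × 10^-2 × (160/437) = 5.13 × 10^-3 M
Ce(IO3)3(s) ⇌ Ce^3+(aq) + 3 IO3^-(aq), so Q = [Ce^3+][IO3^-]^3
Q = (1.39 × 10^-2)(5.13 × 10^-3)^3 = 1.9 × 10^-9
Q > Ksp, so Ce(IO3)3 will precipitate.

Q = 1.9 x 10^-9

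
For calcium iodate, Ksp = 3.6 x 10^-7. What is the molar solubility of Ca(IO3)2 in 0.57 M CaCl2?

Ca(IO3)2(s) <=> Ca^2+ + 2 IO3^-
Ksp = [Ca^2+][IO3^-]^2
If s mol/L dissolves here, [Ca^2+] = 0.57 + s ≈ 0.57, [IO3^-] = 2s (common-ion effect: Ca^2+ is already 0.57 M).
Ksp ≈ 0.57 × (2s)^2
s = 4.0 × 10^-4 M
Check: s = 4.0 x 10^-4 ≪ 0.57, so the approximation is valid.

4.0 × 10^-4 M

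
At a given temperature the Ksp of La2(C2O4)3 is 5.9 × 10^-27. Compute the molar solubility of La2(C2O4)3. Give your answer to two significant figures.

2.2 × 10^-6 M

La2(C2O4)3(s) ⇌ 2 La^3+ + 3 C2O4^2-
Ksp = [La^3+]^2[C2O4^2-]^3
Let s = molar solubility. Then [La^3+] = 2s and [C2O4^2-] = 3s.
Substituting: Ksp = (2s)^2(3s)^3 = 108s^5
Solving, s = (5.9 × 10^-27/108)^(1/5) = 2.2 × 10^-6 M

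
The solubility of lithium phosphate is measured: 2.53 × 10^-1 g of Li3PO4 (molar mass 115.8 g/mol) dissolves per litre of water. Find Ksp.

6.15 × 10^-10

Molar solubility s = (2.53 × 10^-1 g/L) / (115.8 g/mol) = 2.185 × 10^-3 M.
Li3PO4(s) ⇌ 3 Li^+ + PO4^3-
Let s = molar solubility. Then [Li^+] = 3s and [PO4^3-] = s.
Ksp = [Li^+]^3[PO4^3-]
Substituting: Ksp = (3s)^3s = 27s^4
Ksp = 27 × (2.185 × 10^-3)^4 = 6.15 × 10^-10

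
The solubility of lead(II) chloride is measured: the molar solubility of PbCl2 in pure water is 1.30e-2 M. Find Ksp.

Ksp ≈ 8.79e-6

PbCl2(s) ⇌ Pb^2+(aq) + 2 Cl^-(aq)
For each mole of PbCl2 that dissolves: [Pb^2+] = s, [Cl^-] = 2s.
Ksp = [Pb^2+][Cl^-]^2
So Ksp = s × (2s)^2 = 4s^3
Ksp = 4 × (1.30 × 10^-2)^3 = 8.79 × 10^-6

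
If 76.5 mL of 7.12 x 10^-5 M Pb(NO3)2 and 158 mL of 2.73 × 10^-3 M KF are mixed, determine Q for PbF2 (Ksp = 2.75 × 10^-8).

Q ≈ 7.86 × 10^-11

Total volume = 76.5 + 158 = 234.5 mL.
[Pb^2+] = 7.12 × 10^-5 × (76.5/234.5) = 2.323 × 10^-5 M
[F^-] = 2.73 × 10^-3 × (158/234.5) = 1.839 × 10^-3 M
PbF2(s) <=> Pb^2+ + 2 F^-, so Q = [Pb^2+][F^-]^2
Q = (2.323 × 10^-5)(1.839 × 10^-3)^2 = 7.86 × 10^-11
Q < Ksp, so no precipitate of PbF2 forms.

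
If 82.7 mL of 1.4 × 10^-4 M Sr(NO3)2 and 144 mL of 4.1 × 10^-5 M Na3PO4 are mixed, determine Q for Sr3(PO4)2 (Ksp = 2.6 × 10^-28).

Total volume = 82.7 + 144 = 226.7 mL.
[Sr^2+] = 1.4 x 10^-4 × (82.7/226.7) = 5.11 × 10^-5 M
[PO4^3-] = 4.1 × 10^-5 × (144/226.7) = 2.60 × 10^-5 M
Sr3(PO4)2(s) <=> 3 Sr^2+ + 2 PO4^3-, so Q = [Sr^2+]^3[PO4^3-]^2
Q = (5.11 × 10^-5)^3(2.60 × 10^-5)^2 = 9.0 × 10^-23
Q > Ksp, so Sr3(PO4)2 will precipitate.

9.0 × 10^-23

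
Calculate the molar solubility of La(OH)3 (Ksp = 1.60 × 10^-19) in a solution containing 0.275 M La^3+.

s = 2.78 × 10^-7 M

La(OH)3(s) ⇌ La^3+ + 3 OH^-
Ksp = [La^3+][OH^-]^3
Let s be the molar solubility in this solution. [La^3+] = 0.275 + s ≈ 0.275, [OH^-] = 3s (Ksp is small, so little additional dissolves).
Ksp ≈ 0.275 × (3s)^3
s = 2.78 × 10^-7 M
Check: s = 2.8 x 10^-7 ≪ 0.275, so the approximation is valid.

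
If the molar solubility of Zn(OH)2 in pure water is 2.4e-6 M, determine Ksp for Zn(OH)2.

Zn(OH)2(s) <=> Zn^2+(aq) + 2 OH^-(aq)
With molar solubility s: [Zn^2+] = s, [OH^-] = 2s.
Ksp = [Zn^2+][OH^-]^2
Ksp = s(2s)^2 = 4s^3
With s = 2.4 x 10^-6: Ksp = 5.5 x 10^-17

Ksp = 5.5 x 10^-17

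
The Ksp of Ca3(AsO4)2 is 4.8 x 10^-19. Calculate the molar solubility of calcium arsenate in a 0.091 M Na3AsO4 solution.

s = 1.3 × 10^-6 M

Ca3(AsO4)2(s) ⇌ 3 Ca^2+ + 2 AsO4^3-
Ksp = [Ca^2+]^3[AsO4^3-]^2
Let s = moles of Ca3(AsO4)2 that dissolve per litre. [Ca^2+] = 3s, [AsO4^3-] = 0.091 + 2s ≈ 0.091 (common-ion effect: AsO4^3- is already 0.091 M).
Ksp ≈ (3s)^3 × (0.091)^2
s = 1.3 × 10^-6 M
Check: 2s = 2.6 x 10^-6 ≪ 0.091, so the approximation is valid.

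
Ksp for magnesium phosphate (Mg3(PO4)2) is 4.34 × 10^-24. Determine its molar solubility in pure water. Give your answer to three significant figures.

Mg3(PO4)2(s) ⇌ 3 Mg^2+ + 2 PO4^3-
Ksp = [Mg^2+]^3[PO4^3-]^2
With molar solubility s: [Mg^2+] = 3s, [PO4^3-] = 2s.
Ksp = (3s)^3(2s)^2 = 108s^5
s = (4.34 × 10^-24 / 108)^(1/5) = 8.33 × 10^-6 M

8.33 x 10^-6 M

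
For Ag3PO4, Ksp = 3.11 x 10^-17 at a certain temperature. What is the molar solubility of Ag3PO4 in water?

s = 3.28e-5 M

Ag3PO4(s) ⇌ 3 Ag^+(aq) + PO4^3-(aq)
Ksp = [Ag^+]^3[PO4^3-]
Let s = molar solubility. Then [Ag^+] = 3s and [PO4^3-] = s.
Ksp = (3s)^3s = 27s^4
s = (3.11 x 10^-17 / 27)^(1/4) = 3.28 × 10^-5 M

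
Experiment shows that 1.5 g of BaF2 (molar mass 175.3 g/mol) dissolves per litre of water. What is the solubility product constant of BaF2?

Ksp = 2.5 × 10^-6

Molar solubility s = (1.5 g/L) / (175.3 g/mol) = 8.56 x 10^-3 M.
BaF2(s) <=> Ba^2+ + 2 F^-
Let s = molar solubility. Then [Ba^2+] = s and [F^-] = 2s.
Ksp = [Ba^2+][F^-]^2
Substituting: Ksp = s(2s)^2 = 4s^3
With s = 8.56 × 10^-3: Ksp = 2.5 x 10^-6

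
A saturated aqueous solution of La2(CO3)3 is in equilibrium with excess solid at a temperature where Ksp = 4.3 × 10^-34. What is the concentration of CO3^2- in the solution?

2.5 x 10^-7 M

La2(CO3)3(s) ⇌ 2 La^3+ + 3 CO3^2-
Ksp = [La^3+]^2[CO3^2-]^3
For each mole of La2(CO3)3 that dissolves: [La^3+] = 2s, [CO3^2-] = 3s.
So Ksp = (2s)^2 × (3s)^3 = 108s^5
s = (4.3 × 10^-34 / 108)^(1/5) = 8.32 × 10^-8 M
[CO3^2-] = 3s = 2.5 × 10^-7 M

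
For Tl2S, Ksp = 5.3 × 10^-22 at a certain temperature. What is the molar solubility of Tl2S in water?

Tl2S(s) ⇌ 2 Tl^+ + S^2-
Ksp = [Tl^+]^2[S^2-]
If s mol/L of Tl2S dissolves, [Tl^+] = 2s and [S^2-] = s.
Ksp = (2s)^2s = 4s^3
s^3 = 5.3 × 10^-22 / 4, so s = 5.1 × 10^-8 M

s = 5.1 × 10^-8 M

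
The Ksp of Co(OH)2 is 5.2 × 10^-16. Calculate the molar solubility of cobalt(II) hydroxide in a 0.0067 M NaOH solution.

Co(OH)2(s) ⇌ Co^2+(aq) + 2 OH^-(aq)
Ksp = [Co^2+][OH^-]^2
If s mol/L dissolves here, [Co^2+] = s, [OH^-] = 0.0067 + 2s ≈ 0.0067 (common-ion effect: OH^- is already 0.0067 M).
Ksp ≈ s × (0.0067)^2
s = 1.2 × 10^-11 M
Check: 2s = 2.3 x 10^-11 ≪ 0.0067, so the approximation is valid.

1.2 × 10^-11 M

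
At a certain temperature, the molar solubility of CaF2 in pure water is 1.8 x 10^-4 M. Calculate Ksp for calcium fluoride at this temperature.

2.3e-11

CaF2(s) ⇌ Ca^2+(aq) + 2 F^-(aq)
Let s = molar solubility. Then [Ca^2+] = s and [F^-] = 2s.
Ksp = [Ca^2+][F^-]^2
So Ksp = s × (2s)^2 = 4s^3
Ksp = 4 × (1.8 × 10^-4)^3 = 2.3 × 10^-11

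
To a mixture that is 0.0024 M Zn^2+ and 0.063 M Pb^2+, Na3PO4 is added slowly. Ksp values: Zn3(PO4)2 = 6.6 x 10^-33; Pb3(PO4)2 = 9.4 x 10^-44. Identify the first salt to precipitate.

Each salt begins to precipitate when Q = Ksp, i.e. when [PO4^3-] reaches its threshold.
For Zn3(PO4)2: 6.6 x 10^-33 = (0.0024)^3 × [PO4^3-]^2  ⇒  [PO4^3-] = 6.9 × 10^-13 M.
For Pb3(PO4)2: 9.4 x 10^-44 = (0.063)^3 × [PO4^3-]^2  ⇒  [PO4^3-] = 1.9 × 10^-20 M.
The salt with the lower threshold [PO4^3-] precipitates first: Pb3(PO4)2.

Pb3(PO4)2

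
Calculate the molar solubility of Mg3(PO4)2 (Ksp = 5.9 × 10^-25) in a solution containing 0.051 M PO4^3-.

Mg3(PO4)2(s) <=> 3 Mg^2+(aq) + 2 PO4^3-(aq)
Ksp = [Mg^2+]^3[PO4^3-]^2
Let s = moles of Mg3(PO4)2 that dissolve per litre. [Mg^2+] = 3s, [PO4^3-] = 0.051 + 2s ≈ 0.051 (Ksp is small, so little additional dissolves).
Ksp ≈ (3s)^3 × (0.051)^2
s = 2.0 × 10^-8 M
Check: 2s = 4.1 x 10^-8 ≪ 0.051, so the approximation is valid.

s ≈ 2.0e-8 M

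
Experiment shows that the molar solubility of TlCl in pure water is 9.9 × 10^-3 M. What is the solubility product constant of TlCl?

Ksp ≈ 9.8 x 10^-5

TlCl(s) ⇌ Tl^+(aq) + Cl^-(aq)
For each mole of TlCl that dissolves: [Tl^+] = s, [Cl^-] = s.
Ksp = [Tl^+][Cl^-]
Ksp = s^2
With s = 9.9 × 10^-3: Ksp = 9.8 × 10^-5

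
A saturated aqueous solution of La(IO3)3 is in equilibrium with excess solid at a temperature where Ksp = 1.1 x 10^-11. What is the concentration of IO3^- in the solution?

La(IO3)3(s) <=> La^3+ + 3 IO3^-
Ksp = [La^3+][IO3^-]^3
Let s = molar solubility. Then [La^3+] = s and [IO3^-] = 3s.
Substituting: Ksp = s(3s)^3 = 27s^4
Solving, s = (1.1 x 10^-11/27)^(1/4) = 7.99 × 10^-4 M
[IO3^-] = 3s = 2.4 × 10^-3 M

[IO3^-] ≈ 2.4 × 10^-3 M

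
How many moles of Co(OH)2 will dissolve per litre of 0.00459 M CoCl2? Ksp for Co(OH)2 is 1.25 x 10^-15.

Co(OH)2(s) <=> Co^2+ + 2 OH^-
Ksp = [Co^2+][OH^-]^2
If s mol/L dissolves here, [Co^2+] = 0.00459 + s ≈ 0.00459, [OH^-] = 2s (since Co^2+ from CoCl2 dominates).
Ksp ≈ 0.00459 × (2s)^2
s = 2.61 × 10^-7 M
Check: s = 2.6 x 10^-7 ≪ 0.00459, so the approximation is valid.

s ≈ 2.61 x 10^-7 M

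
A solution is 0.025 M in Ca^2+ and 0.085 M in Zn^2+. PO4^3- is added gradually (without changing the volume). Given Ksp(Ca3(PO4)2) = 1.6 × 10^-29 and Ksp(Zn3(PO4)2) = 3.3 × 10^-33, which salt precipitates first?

Zn3(PO4)2

Each salt begins to precipitate when Q = Ksp, i.e. when [PO4^3-] reaches its threshold.
For Ca3(PO4)2: 1.6 × 10^-29 = (0.025)^3 × [PO4^3-]^2  ⇒  [PO4^3-] = 1.0 × 10^-12 M.
For Zn3(PO4)2: 3.3 × 10^-33 = (0.085)^3 × [PO4^3-]^2  ⇒  [PO4^3-] = 2.3 × 10^-15 M.
The salt with the lower threshold [PO4^3-] precipitates first: Zn3(PO4)2.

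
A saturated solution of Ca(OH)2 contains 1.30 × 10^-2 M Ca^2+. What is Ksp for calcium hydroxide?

Ksp = 8.79 x 10^-6

Ca(OH)2(s) ⇌ Ca^2+ + 2 OH^-
Stoichiometry gives [OH^-] = (2/1)[Ca^2+] = 2.600 x 10^-2 M.
Ksp = [Ca^2+][OH^-]^2
Ksp = 1.30 x 10^-2 × (2.600 × 10^-2)^2 = 8.79 x 10^-6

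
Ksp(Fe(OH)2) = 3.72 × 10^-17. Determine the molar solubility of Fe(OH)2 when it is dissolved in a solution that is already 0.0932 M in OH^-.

Fe(OH)2(s) ⇌ Fe^2+ + 2 OH^-
Ksp = [Fe^2+][OH^-]^2
Let s be the molar solubility in this solution. [Fe^2+] = s, [OH^-] = 0.0932 + 2s ≈ 0.0932 (common-ion effect: OH^- is already 0.0932 M).
Ksp ≈ s × (0.0932)^2
s = 4.28 × 10^-15 M
Check: 2s = 8.6 × 10^-15 ≪ 0.0932, so the approximation is valid.

s ≈ 4.28 × 10^-15 M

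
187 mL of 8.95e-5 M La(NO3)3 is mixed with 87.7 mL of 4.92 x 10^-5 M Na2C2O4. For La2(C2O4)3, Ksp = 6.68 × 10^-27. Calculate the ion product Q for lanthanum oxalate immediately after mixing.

Total volume = 187 + 87.7 = 274.7 mL.
[La^3+] = 8.95 × 10^-5 × (187/274.7) = 6.093 × 10^-5 M
[C2O4^2-] = 4.92 × 10^-5 × (87.7/274.7) = 1.571 x 10^-5 M
La2(C2O4)3(s) ⇌ 2 La^3+(aq) + 3 C2O4^2-(aq), so Q = [La^3+]^2[C2O4^2-]^3
Q = (6.093 × 10^-5)^2(1.571 x 10^-5)^3 = 1.44 x 10^-23
Q > Ksp, so La2(C2O4)3 will precipitate.

Q ≈ 1.44e-23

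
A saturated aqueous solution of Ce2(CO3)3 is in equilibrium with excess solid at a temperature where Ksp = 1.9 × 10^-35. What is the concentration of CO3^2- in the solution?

1.3e-7 M

Ce2(CO3)3(s) ⇌ 2 Ce^3+ + 3 CO3^2-
Ksp = [Ce^3+]^2[CO3^2-]^3
With molar solubility s: [Ce^3+] = 2s, [CO3^2-] = 3s.
Substituting: Ksp = (2s)^2(3s)^3 = 108s^5
s^5 = 1.9 × 10^-35 / 108, so s = 4.46 x 10^-8 M
[CO3^2-] = 3s = 1.3 × 10^-7 M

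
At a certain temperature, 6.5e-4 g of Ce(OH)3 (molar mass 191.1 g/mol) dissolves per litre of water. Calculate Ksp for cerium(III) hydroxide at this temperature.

Molar solubility s = (6.5 x 10^-4 g/L) / (191.1 g/mol) = 3.40 × 10^-6 M.
Ce(OH)3(s) ⇌ Ce^3+ + 3 OH^-
Let s = molar solubility. Then [Ce^3+] = s and [OH^-] = 3s.
Ksp = [Ce^3+][OH^-]^3
So Ksp = s × (3s)^3 = 27s^4
Ksp = 27 × (3.40 × 10^-6)^4 = 3.6 × 10^-21

Ksp = 3.6 x 10^-21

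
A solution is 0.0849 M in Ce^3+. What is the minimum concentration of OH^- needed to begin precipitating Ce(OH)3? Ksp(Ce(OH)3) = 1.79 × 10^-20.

[OH^-] = 5.95 x 10^-7 M

Ce(OH)3(s) ⇌ Ce^3+(aq) + 3 OH^-(aq)
Ksp = [Ce^3+][OH^-]^3
Precipitation begins when Q = Ksp. With [Ce^3+] = 0.0849 M:
1.79 × 10^-20 = (0.0849) × [OH^-]^3
[OH^-] = (1.79 × 10^-20 / 8.49 × 10^-2)^(1/3) = 5.95 × 10^-7 M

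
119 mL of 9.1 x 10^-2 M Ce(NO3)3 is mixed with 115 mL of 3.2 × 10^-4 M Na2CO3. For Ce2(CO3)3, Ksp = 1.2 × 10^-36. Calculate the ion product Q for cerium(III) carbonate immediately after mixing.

Q ≈ 8.3e-15

Total volume = 119 + 115 = 234 mL.
[Ce^3+] = 9.1 × 10^-2 × (119/234) = 4.63 × 10^-2 M
[CO3^2-] = 3.2 × 10^-4 × (115/234) = 1.57 × 10^-4 M
Ce2(CO3)3(s) <=> 2 Ce^3+(aq) + 3 CO3^2-(aq), so Q = [Ce^3+]^2[CO3^2-]^3
Q = (4.63 × 10^-2)^2(1.57 × 10^-4)^3 = 8.3 × 10^-15
Q > Ksp, so Ce2(CO3)3 will precipitate.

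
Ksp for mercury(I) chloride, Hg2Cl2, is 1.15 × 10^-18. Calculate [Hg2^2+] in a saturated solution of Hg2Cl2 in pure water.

Hg2Cl2(s) <=> Hg2^2+ + 2 Cl^-
Ksp = [Hg2^2+][Cl^-]^2
For each mole of Hg2Cl2 that dissolves: [Hg2^2+] = s, [Cl^-] = 2s.
Substituting: Ksp = s(2s)^2 = 4s^3
s = (1.15 × 10^-18 / 4)^(1/3) = 6.600 × 10^-7 M
[Hg2^2+] = s = 6.60 × 10^-7 M

[Hg2^2+] ≈ 6.60 × 10^-7 M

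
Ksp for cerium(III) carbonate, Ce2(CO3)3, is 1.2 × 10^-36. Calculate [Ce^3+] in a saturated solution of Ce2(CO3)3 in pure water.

5.1 × 10^-8 M

Ce2(CO3)3(s) <=> 2 Ce^3+ + 3 CO3^2-
Ksp = [Ce^3+]^2[CO3^2-]^3
Let s = molar solubility. Then [Ce^3+] = 2s and [CO3^2-] = 3s.
Substituting: Ksp = (2s)^2(3s)^3 = 108s^5
Solving, s = (1.2 × 10^-36/108)^(1/5) = 2.57 × 10^-8 M
[Ce^3+] = 2s = 5.1 × 10^-8 M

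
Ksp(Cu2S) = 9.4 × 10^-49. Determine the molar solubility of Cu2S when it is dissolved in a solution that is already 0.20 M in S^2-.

s ≈ 1.1 × 10^-24 M

Cu2S(s) <=> 2 Cu^+(aq) + S^2-(aq)
Ksp = [Cu^+]^2[S^2-]
Let s be the molar solubility in this solution. [Cu^+] = 2s, [S^2-] = 0.20 + s ≈ 0.20 (common-ion effect: S^2- is already 0.20 M).
Ksp ≈ (2s)^2 × 0.20
s = 1.1 × 10^-24 M
Check: s = 1.1 × 10^-24 ≪ 0.20, so the approximation is valid.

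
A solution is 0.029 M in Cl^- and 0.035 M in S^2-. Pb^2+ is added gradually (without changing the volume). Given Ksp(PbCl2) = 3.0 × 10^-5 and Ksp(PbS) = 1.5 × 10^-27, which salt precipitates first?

Each salt begins to precipitate when Q = Ksp, i.e. when [Pb^2+] reaches its threshold.
For PbCl2: 3.0 × 10^-5 = (0.029)^2 × [Pb^2+]  ⇒  [Pb^2+] = 3.6 x 10^-2 M.
For PbS: 1.5 × 10^-27 = 0.035 × [Pb^2+]  ⇒  [Pb^2+] = 4.3 x 10^-26 M.
The salt with the lower threshold [Pb^2+] precipitates first: PbS.

PbS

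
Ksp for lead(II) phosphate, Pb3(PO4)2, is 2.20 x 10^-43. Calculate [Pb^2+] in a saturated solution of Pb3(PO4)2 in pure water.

Pb3(PO4)2(s) ⇌ 3 Pb^2+(aq) + 2 PO4^3-(aq)
Ksp = [Pb^2+]^3[PO4^3-]^2
For each mole of Pb3(PO4)2 that dissolves: [Pb^2+] = 3s, [PO4^3-] = 2s.
Substituting: Ksp = (3s)^3(2s)^2 = 108s^5
Solving, s = (2.20 x 10^-43/108)^(1/5) = 1.153 × 10^-9 M
[Pb^2+] = 3s = 3.46 x 10^-9 M

3.46 × 10^-9 M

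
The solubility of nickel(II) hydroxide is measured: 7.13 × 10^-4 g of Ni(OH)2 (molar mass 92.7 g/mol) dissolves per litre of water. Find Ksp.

Ksp ≈ 1.82e-15

Molar solubility s = (7.13 × 10^-4 g/L) / (92.7 g/mol) = 7.691 x 10^-6 M.
Ni(OH)2(s) <=> Ni^2+(aq) + 2 OH^-(aq)
For each mole of Ni(OH)2 that dissolves: [Ni^2+] = s, [OH^-] = 2s.
Ksp = [Ni^2+][OH^-]^2
So Ksp = s × (2s)^2 = 4s^3
Ksp = 4 × (7.691 × 10^-6)^3 = 1.82 x 10^-15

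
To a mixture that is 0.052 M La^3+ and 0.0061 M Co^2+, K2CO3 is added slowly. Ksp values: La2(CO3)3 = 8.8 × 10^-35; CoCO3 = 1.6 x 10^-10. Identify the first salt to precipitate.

La2(CO3)3

Each salt begins to precipitate when Q = Ksp, i.e. when [CO3^2-] reaches its threshold.
For La2(CO3)3: 8.8 × 10^-35 = (0.052)^2 × [CO3^2-]^3  ⇒  [CO3^2-] = 3.2 × 10^-11 M.
For CoCO3: 1.6 x 10^-10 = 0.0061 × [CO3^2-]  ⇒  [CO3^2-] = 2.6 x 10^-8 M.
The salt with the lower threshold [CO3^2-] precipitates first: La2(CO3)3.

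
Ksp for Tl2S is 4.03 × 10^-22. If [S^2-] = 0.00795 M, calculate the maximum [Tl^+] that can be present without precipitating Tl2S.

Tl2S(s) ⇌ 2 Tl^+(aq) + S^2-(aq)
Ksp = [Tl^+]^2[S^2-]
Precipitation begins when Q = Ksp. With [S^2-] = 0.00795 M:
4.03 × 10^-22 = (0.00795) × [Tl^+]^2
[Tl^+] = (4.03 × 10^-22 / 7.95 × 10^-3)^(1/2) = 2.25 × 10^-10 M

[Tl^+] ≈ 2.25 × 10^-10 M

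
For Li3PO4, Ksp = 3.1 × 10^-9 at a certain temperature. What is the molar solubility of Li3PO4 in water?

Li3PO4(s) ⇌ 3 Li^+(aq) + PO4^3-(aq)
Ksp = [Li^+]^3[PO4^3-]
If s mol/L of Li3PO4 dissolves, [Li^+] = 3s and [PO4^3-] = s.
Substituting: Ksp = (3s)^3s = 27s^4
s^4 = 3.1 × 10^-9 / 27, so s = 3.3 × 10^-3 M

s = 3.3 × 10^-3 M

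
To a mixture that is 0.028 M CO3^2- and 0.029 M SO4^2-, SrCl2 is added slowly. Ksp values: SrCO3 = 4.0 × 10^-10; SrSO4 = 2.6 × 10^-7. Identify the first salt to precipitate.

Each salt begins to precipitate when Q = Ksp, i.e. when [Sr^2+] reaches its threshold.
For SrCO3: 4.0 × 10^-10 = 0.028 × [Sr^2+]  ⇒  [Sr^2+] = 1.4 × 10^-8 M.
For SrSO4: 2.6 × 10^-7 = 0.029 × [Sr^2+]  ⇒  [Sr^2+] = 9.0 × 10^-6 M.
The salt with the lower threshold [Sr^2+] precipitates first: SrCO3.

SrCO3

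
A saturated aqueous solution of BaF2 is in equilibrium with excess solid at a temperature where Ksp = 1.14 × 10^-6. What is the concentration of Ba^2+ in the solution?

BaF2(s) ⇌ Ba^2+ + 2 F^-
Ksp = [Ba^2+][F^-]^2
Let s = molar solubility. Then [Ba^2+] = s and [F^-] = 2s.
Substituting: Ksp = s(2s)^2 = 4s^3
Solving, s = (1.14 × 10^-6/4)^(1/3) = 6.581 × 10^-3 M
[Ba^2+] = s = 6.58 × 10^-3 M

[Ba^2+] = 6.58 × 10^-3 M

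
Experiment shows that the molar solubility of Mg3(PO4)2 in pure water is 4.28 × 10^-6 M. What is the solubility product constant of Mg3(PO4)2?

Ksp = 1.55e-25

Mg3(PO4)2(s) ⇌ 3 Mg^2+ + 2 PO4^3-
For each mole of Mg3(PO4)2 that dissolves: [Mg^2+] = 3s, [PO4^3-] = 2s.
Ksp = [Mg^2+]^3[PO4^3-]^2
Ksp = (3s)^3(2s)^2 = 108s^5
Ksp = 108 × (4.28 × 10^-6)^5 = 1.55 × 10^-25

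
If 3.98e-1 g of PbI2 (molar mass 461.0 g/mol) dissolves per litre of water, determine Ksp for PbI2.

Ksp = 2.57 × 10^-9

Molar solubility s = (3.98 × 10^-1 g/L) / (461.0 g/mol) = 8.633 x 10^-4 M.
PbI2(s) ⇌ Pb^2+(aq) + 2 I^-(aq)
Let s = molar solubility. Then [Pb^2+] = s and [I^-] = 2s.
Ksp = [Pb^2+][I^-]^2
Substituting: Ksp = s(2s)^2 = 4s^3
Ksp = 4 × (8.633 x 10^-4)^3 = 2.57 × 10^-9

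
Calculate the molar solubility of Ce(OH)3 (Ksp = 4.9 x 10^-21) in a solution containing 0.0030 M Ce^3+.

Ce(OH)3(s) <=> Ce^3+(aq) + 3 OH^-(aq)
Ksp = [Ce^3+][OH^-]^3
Let s = moles of Ce(OH)3 that dissolve per litre. [Ce^3+] = 0.0030 + s ≈ 0.0030, [OH^-] = 3s (since the Ce^3+ already present dominates).
Ksp ≈ 0.0030 × (3s)^3
s = 3.9 x 10^-7 M
Check: s = 3.9 × 10^-7 ≪ 0.0030, so the approximation is valid.

s ≈ 3.9e-7 M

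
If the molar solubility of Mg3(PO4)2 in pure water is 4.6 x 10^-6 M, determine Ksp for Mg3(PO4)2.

2.2 × 10^-25

Mg3(PO4)2(s) <=> 3 Mg^2+(aq) + 2 PO4^3-(aq)
Let s = molar solubility. Then [Mg^2+] = 3s and [PO4^3-] = 2s.
Ksp = [Mg^2+]^3[PO4^3-]^2
Substituting: Ksp = (3s)^3(2s)^2 = 108s^5
With s = 4.6 × 10^-6: Ksp = 2.2 × 10^-25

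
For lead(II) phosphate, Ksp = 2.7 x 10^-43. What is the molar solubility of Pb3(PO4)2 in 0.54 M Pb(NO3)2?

Pb3(PO4)2(s) <=> 3 Pb^2+ + 2 PO4^3-
Ksp = [Pb^2+]^3[PO4^3-]^2
Let s = moles of Pb3(PO4)2 that dissolve per litre. [Pb^2+] = 0.54 + 3s ≈ 0.54, [PO4^3-] = 2s (Ksp is small, so little additional dissolves).
Ksp ≈ (0.54)^3 × (2s)^2
s = 6.5 × 10^-22 M
Check: 3s = 2.0 × 10^-21 ≪ 0.54, so the approximation is valid.

s = 6.5 x 10^-22 M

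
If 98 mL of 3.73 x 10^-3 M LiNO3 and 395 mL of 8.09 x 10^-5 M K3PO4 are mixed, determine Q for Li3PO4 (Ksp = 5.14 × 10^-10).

Q ≈ 2.64 × 10^-14

Total volume = 98 + 395 = 493 mL.
[Li^+] = 3.73 × 10^-3 × (98/493) = 7.415 × 10^-4 M
[PO4^3-] = 8.09 × 10^-5 × (395/493) = 6.482 x 10^-5 M
Li3PO4(s) ⇌ 3 Li^+ + PO4^3-, so Q = [Li^+]^3[PO4^3-]
Q = (7.415 × 10^-4)^3(6.482 x 10^-5) = 2.64 × 10^-14
Q < Ksp, so no precipitate of Li3PO4 forms.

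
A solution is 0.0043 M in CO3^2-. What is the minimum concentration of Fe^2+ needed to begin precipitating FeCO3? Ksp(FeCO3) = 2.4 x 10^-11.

[Fe^2+] ≈ 5.6 × 10^-9 M

FeCO3(s) ⇌ Fe^2+ + CO3^2-
Ksp = [Fe^2+][CO3^2-]
Precipitation begins when Q = Ksp. With [CO3^2-] = 0.0043 M:
2.4 x 10^-11 = (0.0043) × [Fe^2+]
[Fe^2+] = (2.4 x 10^-11 / 4.3 x 10^-3) = 5.6 x 10^-9 M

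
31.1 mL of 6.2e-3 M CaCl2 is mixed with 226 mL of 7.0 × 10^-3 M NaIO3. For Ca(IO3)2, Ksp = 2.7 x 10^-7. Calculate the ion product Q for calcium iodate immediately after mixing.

Q = 2.8 x 10^-8

Total volume = 31.1 + 226 = 257.1 mL.
[Ca^2+] = 6.2 × 10^-3 × (31.1/257.1) = 7.50 x 10^-4 M
[IO3^-] = 7.0 × 10^-3 × (226/257.1) = 6.15 × 10^-3 M
Ca(IO3)2(s) ⇌ Ca^2+(aq) + 2 IO3^-(aq), so Q = [Ca^2+][IO3^-]^2
Q = (7.50 × 10^-4)(6.15 × 10^-3)^2 = 2.8 x 10^-8
Q < Ksp, so no precipitate of Ca(IO3)2 forms.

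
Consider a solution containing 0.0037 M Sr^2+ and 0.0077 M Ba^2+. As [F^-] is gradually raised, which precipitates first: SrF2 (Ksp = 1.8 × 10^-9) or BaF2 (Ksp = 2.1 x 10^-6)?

SrF2

Precipitation of each salt starts when its ion product equals its Ksp.
For SrF2: 1.8 × 10^-9 = 0.0037 × [F^-]^2  ⇒  [F^-] = 7.0 × 10^-4 M.
For BaF2: 2.1 x 10^-6 = 0.0077 × [F^-]^2  ⇒  [F^-] = 1.7 x 10^-2 M.
The salt with the lower threshold [F^-] precipitates first: SrF2.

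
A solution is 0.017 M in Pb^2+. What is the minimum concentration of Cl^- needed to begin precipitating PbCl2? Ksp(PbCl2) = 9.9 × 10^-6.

PbCl2(s) <=> Pb^2+ + 2 Cl^-
Ksp = [Pb^2+][Cl^-]^2
Precipitation begins when Q = Ksp. With [Pb^2+] = 0.017 M:
9.9 × 10^-6 = (0.017) × [Cl^-]^2
[Cl^-] = (9.9 × 10^-6 / 1.7 × 10^-2)^(1/2) = 2.4 × 10^-2 M

[Cl^-] ≈ 0.024 M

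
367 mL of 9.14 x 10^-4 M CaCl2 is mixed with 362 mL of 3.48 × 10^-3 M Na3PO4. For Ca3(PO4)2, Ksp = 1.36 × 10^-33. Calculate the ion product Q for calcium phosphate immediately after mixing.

Q = 2.91 x 10^-16

Total volume = 367 + 362 = 729 mL.
[Ca^2+] = 9.14 x 10^-4 × (367/729) = 4.601 × 10^-4 M
[PO4^3-] = 3.48 × 10^-3 × (362/729) = 1.728 × 10^-3 M
Ca3(PO4)2(s) ⇌ 3 Ca^2+ + 2 PO4^3-, so Q = [Ca^2+]^3[PO4^3-]^2
Q = (4.601 × 10^-4)^3(1.728 × 10^-3)^2 = 2.91 × 10^-16
Q > Ksp, so Ca3(PO4)2 will precipitate.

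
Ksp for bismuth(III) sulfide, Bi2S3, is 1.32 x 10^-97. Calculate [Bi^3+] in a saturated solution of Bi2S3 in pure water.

Bi2S3(s) ⇌ 2 Bi^3+ + 3 S^2-
Ksp = [Bi^3+]^2[S^2-]^3
Let s = molar solubility. Then [Bi^3+] = 2s and [S^2-] = 3s.
Substituting: Ksp = (2s)^2(3s)^3 = 108s^5
Solving, s = (1.32 x 10^-97/108)^(1/5) = 1.650 x 10^-20 M
[Bi^3+] = 2s = 3.30 × 10^-20 M

3.30 x 10^-20 M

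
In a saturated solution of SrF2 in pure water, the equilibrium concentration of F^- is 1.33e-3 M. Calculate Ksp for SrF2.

SrF2(s) <=> Sr^2+(aq) + 2 F^-(aq)
Stoichiometry gives [Sr^2+] = (1/2)[F^-] = 6.650 × 10^-4 M.
Ksp = [Sr^2+][F^-]^2
Ksp = 6.650 × 10^-4 × (1.33 × 10^-3)^2 = 1.18 x 10^-9

Ksp ≈ 1.18 × 10^-9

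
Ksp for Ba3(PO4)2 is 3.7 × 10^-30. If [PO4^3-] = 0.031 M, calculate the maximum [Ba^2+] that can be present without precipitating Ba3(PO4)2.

Ba3(PO4)2(s) ⇌ 3 Ba^2+ + 2 PO4^3-
Ksp = [Ba^2+]^3[PO4^3-]^2
Precipitation begins when Q = Ksp. With [PO4^3-] = 0.031 M:
3.7 × 10^-30 = (0.031)^2 × [Ba^2+]^3
[Ba^2+] = (3.7 × 10^-30 / 9.61 × 10^-4)^(1/3) = 1.6 x 10^-9 M

[Ba^2+] = 1.6 × 10^-9 M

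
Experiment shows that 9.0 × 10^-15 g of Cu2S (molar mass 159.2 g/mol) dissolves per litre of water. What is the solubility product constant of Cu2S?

Ksp ≈ 7.2 × 10^-49

Molar solubility s = (9.0 × 10^-15 g/L) / (159.2 g/mol) = 5.65 × 10^-17 M.
Cu2S(s) <=> 2 Cu^+(aq) + S^2-(aq)
With molar solubility s: [Cu^+] = 2s, [S^2-] = s.
Ksp = [Cu^+]^2[S^2-]
So Ksp = (2s)^2 × s = 4s^3
Ksp = 4 × (5.65 × 10^-17)^3 = 7.2 × 10^-49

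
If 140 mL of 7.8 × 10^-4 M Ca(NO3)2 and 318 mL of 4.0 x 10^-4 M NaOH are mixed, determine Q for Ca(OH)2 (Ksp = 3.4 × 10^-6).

1.8 × 10^-11

Total volume = 140 + 318 = 458 mL.
[Ca^2+] = 7.8 x 10^-4 × (140/458) = 2.38 × 10^-4 M
[OH^-] = 4.0 × 10^-4 × (318/458) = 2.78 x 10^-4 M
Ca(OH)2(s) ⇌ Ca^2+(aq) + 2 OH^-(aq), so Q = [Ca^2+][OH^-]^2
Q = (2.38 × 10^-4)(2.78 × 10^-4)^2 = 1.8 x 10^-11
Q < Ksp, so no precipitate of Ca(OH)2 forms.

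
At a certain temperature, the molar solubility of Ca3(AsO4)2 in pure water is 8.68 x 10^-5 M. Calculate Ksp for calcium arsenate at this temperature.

Ca3(AsO4)2(s) ⇌ 3 Ca^2+ + 2 AsO4^3-
Let s = molar solubility. Then [Ca^2+] = 3s and [AsO4^3-] = 2s.
Ksp = [Ca^2+]^3[AsO4^3-]^2
Ksp = (3s)^3(2s)^2 = 108s^5
With s = 8.68 x 10^-5: Ksp = 5.32 x 10^-19

5.32e-19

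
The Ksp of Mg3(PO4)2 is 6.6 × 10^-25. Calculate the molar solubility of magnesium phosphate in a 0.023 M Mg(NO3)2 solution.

Mg3(PO4)2(s) <=> 3 Mg^2+(aq) + 2 PO4^3-(aq)
Ksp = [Mg^2+]^3[PO4^3-]^2
If s mol/L dissolves here, [Mg^2+] = 0.023 + 3s ≈ 0.023, [PO4^3-] = 2s (Ksp is small, so little additional dissolves).
Ksp ≈ (0.023)^3 × (2s)^2
s = 1.2 × 10^-10 M
Check: 3s = 3.5 x 10^-10 ≪ 0.023, so the approximation is valid.

s = 1.2e-10 M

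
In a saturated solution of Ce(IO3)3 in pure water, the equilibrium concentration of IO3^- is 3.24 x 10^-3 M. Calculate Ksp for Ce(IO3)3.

Ksp ≈ 3.67 × 10^-11

Ce(IO3)3(s) ⇌ Ce^3+(aq) + 3 IO3^-(aq)
Stoichiometry gives [Ce^3+] = (1/3)[IO3^-] = 1.080 × 10^-3 M.
Ksp = [Ce^3+][IO3^-]^3
Ksp = 1.080 x 10^-3 × (3.24 × 10^-3)^3 = 3.67 × 10^-11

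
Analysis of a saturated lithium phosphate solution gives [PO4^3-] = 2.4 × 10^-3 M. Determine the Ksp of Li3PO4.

Ksp = 9.0 × 10^-10

Li3PO4(s) ⇌ 3 Li^+ + PO4^3-
Stoichiometry gives [Li^+] = (3/1)[PO4^3-] = 7.20 × 10^-3 M.
Ksp = [Li^+]^3[PO4^3-]
Ksp = (7.20 x 10^-3)^3 × 2.4 × 10^-3 = 9.0 × 10^-10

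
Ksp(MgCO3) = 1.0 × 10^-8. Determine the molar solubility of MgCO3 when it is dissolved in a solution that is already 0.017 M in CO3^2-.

MgCO3(s) ⇌ Mg^2+ + CO3^2-
Ksp = [Mg^2+][CO3^2-]
Let s be the molar solubility in this solution. [Mg^2+] = s, [CO3^2-] = 0.017 + s ≈ 0.017 (Ksp is small, so little additional dissolves).
Ksp ≈ s × 0.017
s = 5.9 × 10^-7 M
Check: s = 5.9 × 10^-7 ≪ 0.017, so the approximation is valid.

s = 5.9 × 10^-7 M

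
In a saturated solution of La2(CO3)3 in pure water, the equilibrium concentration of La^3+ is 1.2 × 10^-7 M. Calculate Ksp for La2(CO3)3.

Ksp = 8.4 x 10^-35

La2(CO3)3(s) ⇌ 2 La^3+(aq) + 3 CO3^2-(aq)
Stoichiometry gives [CO3^2-] = (3/2)[La^3+] = 1.80 × 10^-7 M.
Ksp = [La^3+]^2[CO3^2-]^3
Ksp = (1.2 x 10^-7)^2 × (1.80 × 10^-7)^3 = 8.4 × 10^-35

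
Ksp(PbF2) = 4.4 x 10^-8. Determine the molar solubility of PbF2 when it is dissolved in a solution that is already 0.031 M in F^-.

s = 4.6 × 10^-5 M

PbF2(s) ⇌ Pb^2+(aq) + 2 F^-(aq)
Ksp = [Pb^2+][F^-]^2
Let s = moles of PbF2 that dissolve per litre. [Pb^2+] = s, [F^-] = 0.031 + 2s ≈ 0.031 (since the F^- already present dominates).
Ksp ≈ s × (0.031)^2
s = 4.6 × 10^-5 M
Check: 2s = 9.2 x 10^-5 ≪ 0.031, so the approximation is valid.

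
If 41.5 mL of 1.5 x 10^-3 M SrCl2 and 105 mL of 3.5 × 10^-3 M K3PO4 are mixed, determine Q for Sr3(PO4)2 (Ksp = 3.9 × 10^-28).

Total volume = 41.5 + 105 = 146.5 mL.
[Sr^2+] = 1.5 × 10^-3 × (41.5/146.5) = 4.25 × 10^-4 M
[PO4^3-] = 3.5 x 10^-3 × (105/146.5) = 2.51 × 10^-3 M
Sr3(PO4)2(s) ⇌ 3 Sr^2+(aq) + 2 PO4^3-(aq), so Q = [Sr^2+]^3[PO4^3-]^2
Q = (4.25 x 10^-4)^3(2.51 x 10^-3)^2 = 4.8 × 10^-16
Q > Ksp, so Sr3(PO4)2 will precipitate.

4.8 × 10^-16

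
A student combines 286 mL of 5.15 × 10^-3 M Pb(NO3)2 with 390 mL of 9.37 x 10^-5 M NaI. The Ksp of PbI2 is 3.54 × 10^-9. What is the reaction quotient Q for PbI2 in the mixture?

Q = 6.37 x 10^-12

Total volume = 286 + 390 = 676 mL.
[Pb^2+] = 5.15 x 10^-3 × (286/676) = 2.179 × 10^-3 M
[I^-] = 9.37 × 10^-5 × (390/676) = 5.406 x 10^-5 M
PbI2(s) <=> Pb^2+ + 2 I^-, so Q = [Pb^2+][I^-]^2
Q = (2.179 × 10^-3)(5.406 × 10^-5)^2 = 6.37 × 10^-12
Q < Ksp, so no precipitate of PbI2 forms.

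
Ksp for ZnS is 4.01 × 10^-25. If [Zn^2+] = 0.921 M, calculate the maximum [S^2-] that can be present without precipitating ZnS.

ZnS(s) <=> Zn^2+(aq) + S^2-(aq)
Ksp = [Zn^2+][S^2-]
Precipitation begins when Q = Ksp. With [Zn^2+] = 0.921 M:
4.01 × 10^-25 = (0.921) × [S^2-]
[S^2-] = (4.01 × 10^-25 / 9.21 × 10^-1) = 4.35 × 10^-25 M

[S^2-] ≈ 4.35e-25 M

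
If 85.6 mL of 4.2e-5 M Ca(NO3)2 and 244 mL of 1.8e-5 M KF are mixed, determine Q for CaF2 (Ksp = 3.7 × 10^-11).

Q = 1.9e-15

Total volume = 85.6 + 244 = 329.6 mL.
[Ca^2+] = 4.2 × 10^-5 × (85.6/329.6) = 1.09 × 10^-5 M
[F^-] = 1.8 × 10^-5 × (244/329.6) = 1.33 x 10^-5 M
CaF2(s) ⇌ Ca^2+ + 2 F^-, so Q = [Ca^2+][F^-]^2
Q = (1.09 × 10^-5)(1.33 x 10^-5)^2 = 1.9 × 10^-15
Q < Ksp, so no precipitate of CaF2 forms.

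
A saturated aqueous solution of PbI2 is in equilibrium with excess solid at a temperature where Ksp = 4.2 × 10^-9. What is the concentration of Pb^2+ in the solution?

PbI2(s) <=> Pb^2+(aq) + 2 I^-(aq)
Ksp = [Pb^2+][I^-]^2
With molar solubility s: [Pb^2+] = s, [I^-] = 2s.
So Ksp = s × (2s)^2 = 4s^3
s = (4.2 × 10^-9 / 4)^(1/3) = 1.02 × 10^-3 M
[Pb^2+] = s = 1.0 x 10^-3 M

[Pb^2+] = 1.0 × 10^-3 M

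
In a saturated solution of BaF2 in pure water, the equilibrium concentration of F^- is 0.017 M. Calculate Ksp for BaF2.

Ksp = 2.5e-6

BaF2(s) ⇌ Ba^2+ + 2 F^-
Stoichiometry gives [Ba^2+] = (1/2)[F^-] = 8.50 × 10^-3 M.
Ksp = [Ba^2+][F^-]^2
Ksp = 8.50 × 10^-3 × (1.7 × 10^-2)^2 = 2.5 × 10^-6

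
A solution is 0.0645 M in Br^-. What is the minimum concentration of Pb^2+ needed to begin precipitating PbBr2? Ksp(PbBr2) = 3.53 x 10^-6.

PbBr2(s) ⇌ Pb^2+ + 2 Br^-
Ksp = [Pb^2+][Br^-]^2
Precipitation begins when Q = Ksp. With [Br^-] = 0.0645 M:
3.53 x 10^-6 = (0.0645)^2 × [Pb^2+]
[Pb^2+] = (3.53 x 10^-6 / 4.160 × 10^-3) = 8.49 × 10^-4 M

8.49 × 10^-4 M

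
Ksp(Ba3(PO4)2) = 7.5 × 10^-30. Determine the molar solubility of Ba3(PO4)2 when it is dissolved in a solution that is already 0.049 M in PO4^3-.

Ba3(PO4)2(s) ⇌ 3 Ba^2+ + 2 PO4^3-
Ksp = [Ba^2+]^3[PO4^3-]^2
If s mol/L dissolves here, [Ba^2+] = 3s, [PO4^3-] = 0.049 + 2s ≈ 0.049 (Ksp is small, so little additional dissolves).
Ksp ≈ (3s)^3 × (0.049)^2
s = 4.9 × 10^-10 M
Check: 2s = 9.7 x 10^-10 ≪ 0.049, so the approximation is valid.

4.9 × 10^-10 M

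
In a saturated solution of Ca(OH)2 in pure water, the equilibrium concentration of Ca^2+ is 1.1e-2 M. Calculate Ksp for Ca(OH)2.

Ca(OH)2(s) <=> Ca^2+(aq) + 2 OH^-(aq)
Stoichiometry gives [OH^-] = (2/1)[Ca^2+] = 2.20 × 10^-2 M.
Ksp = [Ca^2+][OH^-]^2
Ksp = 1.1 × 10^-2 × (2.20 × 10^-2)^2 = 5.3 x 10^-6

5.3e-6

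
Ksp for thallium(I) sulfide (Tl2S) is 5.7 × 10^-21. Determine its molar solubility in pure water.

s ≈ 1.1 x 10^-7 M

Tl2S(s) ⇌ 2 Tl^+ + S^2-
Ksp = [Tl^+]^2[S^2-]
With molar solubility s: [Tl^+] = 2s, [S^2-] = s.
Substituting: Ksp = (2s)^2s = 4s^3
s = (5.7 × 10^-21 / 4)^(1/3) = 1.1 × 10^-7 M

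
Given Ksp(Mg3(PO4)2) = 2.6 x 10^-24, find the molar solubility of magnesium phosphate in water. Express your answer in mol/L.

Mg3(PO4)2(s) ⇌ 3 Mg^2+(aq) + 2 PO4^3-(aq)
Ksp = [Mg^2+]^3[PO4^3-]^2
Let s = molar solubility. Then [Mg^2+] = 3s and [PO4^3-] = 2s.
Ksp = (3s)^3(2s)^2 = 108s^5
Solving, s = (2.6 x 10^-24/108)^(1/5) = 7.5 × 10^-6 M

s ≈ 7.5 × 10^-6 M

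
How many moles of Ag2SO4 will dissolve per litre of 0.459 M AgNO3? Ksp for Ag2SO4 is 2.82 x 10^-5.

s = 1.34 × 10^-4 M

Ag2SO4(s) ⇌ 2 Ag^+(aq) + SO4^2-(aq)
Ksp = [Ag^+]^2[SO4^2-]
Let s = moles of Ag2SO4 that dissolve per litre. [Ag^+] = 0.459 + 2s ≈ 0.459, [SO4^2-] = s (since Ag^+ from AgNO3 dominates).
Ksp ≈ (0.459)^2 × s
s = 1.34 x 10^-4 M
Check: 2s = 2.7 x 10^-4 ≪ 0.459, so the approximation is valid.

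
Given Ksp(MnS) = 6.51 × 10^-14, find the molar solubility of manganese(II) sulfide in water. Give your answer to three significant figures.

MnS(s) ⇌ Mn^2+ + S^2-
Ksp = [Mn^2+][S^2-]
For each mole of MnS that dissolves: [Mn^2+] = s, [S^2-] = s.
Ksp = (s)(s) = s^2
s = (6.51 × 10^-14)^(1/2) = 2.55 × 10^-7 M

s = 2.55 × 10^-7 M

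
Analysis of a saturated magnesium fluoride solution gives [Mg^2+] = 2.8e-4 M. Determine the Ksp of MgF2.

MgF2(s) ⇌ Mg^2+(aq) + 2 F^-(aq)
Stoichiometry gives [F^-] = (2/1)[Mg^2+] = 5.60 × 10^-4 M.
Ksp = [Mg^2+][F^-]^2
Ksp = 2.8 × 10^-4 × (5.60 × 10^-4)^2 = 8.8 x 10^-11

Ksp ≈ 8.8 × 10^-11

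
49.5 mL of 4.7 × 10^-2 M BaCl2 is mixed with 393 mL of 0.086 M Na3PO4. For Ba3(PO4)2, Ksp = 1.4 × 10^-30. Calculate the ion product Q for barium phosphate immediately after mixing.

Total volume = 49.5 + 393 = 442.5 mL.
[Ba^2+] = 4.7 × 10^-2 × (49.5/442.5) = 5.26 x 10^-3 M
[PO4^3-] = 8.6 x 10^-2 × (393/442.5) = 7.64 × 10^-2 M
Ba3(PO4)2(s) <=> 3 Ba^2+ + 2 PO4^3-, so Q = [Ba^2+]^3[PO4^3-]^2
Q = (5.26 × 10^-3)^3(7.64 x 10^-2)^2 = 8.5 × 10^-10
Q > Ksp, so Ba3(PO4)2 will precipitate.

8.5 × 10^-10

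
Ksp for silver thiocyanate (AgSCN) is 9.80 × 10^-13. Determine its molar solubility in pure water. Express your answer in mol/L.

AgSCN(s) ⇌ Ag^+(aq) + SCN^-(aq)
Ksp = [Ag^+][SCN^-]
For each mole of AgSCN that dissolves: [Ag^+] = s, [SCN^-] = s.
Ksp = (s)(s) = s^2
s = (9.80 × 10^-13)^(1/2) = 9.90 x 10^-7 M

9.90 × 10^-7 M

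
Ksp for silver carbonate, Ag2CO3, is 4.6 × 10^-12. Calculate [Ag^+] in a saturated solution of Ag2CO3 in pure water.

[Ag^+] = 2.1 x 10^-4 M

Ag2CO3(s) ⇌ 2 Ag^+(aq) + CO3^2-(aq)
Ksp = [Ag^+]^2[CO3^2-]
Let s = molar solubility. Then [Ag^+] = 2s and [CO3^2-] = s.
Ksp = (2s)^2s = 4s^3
Solving, s = (4.6 × 10^-12/4)^(1/3) = 1.05 x 10^-4 M
[Ag^+] = 2s = 2.1 x 10^-4 M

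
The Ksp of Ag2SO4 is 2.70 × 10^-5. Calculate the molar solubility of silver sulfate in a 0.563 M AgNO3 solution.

s = 8.52 × 10^-5 M

Ag2SO4(s) ⇌ 2 Ag^+(aq) + SO4^2-(aq)
Ksp = [Ag^+]^2[SO4^2-]
If s mol/L dissolves here, [Ag^+] = 0.563 + 2s ≈ 0.563, [SO4^2-] = s (Ksp is small, so little additional dissolves).
Ksp ≈ (0.563)^2 × s
s = 8.52 × 10^-5 M
Check: 2s = 1.7 × 10^-4 ≪ 0.563, so the approximation is valid.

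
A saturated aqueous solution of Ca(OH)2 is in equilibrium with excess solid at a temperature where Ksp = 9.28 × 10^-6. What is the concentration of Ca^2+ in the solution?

Ca(OH)2(s) <=> Ca^2+ + 2 OH^-
Ksp = [Ca^2+][OH^-]^2
Let s = molar solubility. Then [Ca^2+] = s and [OH^-] = 2s.
Ksp = s(2s)^2 = 4s^3
s = (9.28 × 10^-6 / 4)^(1/3) = 1.324 × 10^-2 M
[Ca^2+] = s = 1.32 x 10^-2 M

[Ca^2+] = 1.32 × 10^-2 M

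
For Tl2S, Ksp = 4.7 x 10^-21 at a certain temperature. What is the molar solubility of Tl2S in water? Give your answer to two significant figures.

Tl2S(s) <=> 2 Tl^+ + S^2-
Ksp = [Tl^+]^2[S^2-]
With molar solubility s: [Tl^+] = 2s, [S^2-] = s.
So Ksp = (2s)^2 × s = 4s^3
s^3 = 4.7 x 10^-21 / 4, so s = 1.1 × 10^-7 M

1.1 × 10^-7 M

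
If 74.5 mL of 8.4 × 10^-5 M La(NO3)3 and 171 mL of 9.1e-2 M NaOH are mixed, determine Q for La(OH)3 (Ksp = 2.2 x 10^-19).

Q ≈ 6.5 x 10^-9

Total volume = 74.5 + 171 = 245.5 mL.
[La^3+] = 8.4 × 10^-5 × (74.5/245.5) = 2.55 × 10^-5 M
[OH^-] = 9.1 × 10^-2 × (171/245.5) = 6.34 × 10^-2 M
La(OH)3(s) ⇌ La^3+(aq) + 3 OH^-(aq), so Q = [La^3+][OH^-]^3
Q = (2.55 x 10^-5)(6.34 × 10^-2)^3 = 6.5 × 10^-9
Q > Ksp, so La(OH)3 will precipitate.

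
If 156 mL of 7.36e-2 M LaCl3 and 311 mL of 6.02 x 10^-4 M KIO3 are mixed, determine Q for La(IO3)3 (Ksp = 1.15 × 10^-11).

Q ≈ 1.58e-12

Total volume = 156 + 311 = 467 mL.
[La^3+] = 7.36 x 10^-2 × (156/467) = 2.459 x 10^-2 M
[IO3^-] = 6.02 x 10^-4 × (311/467) = 4.009 × 10^-4 M
La(IO3)3(s) ⇌ La^3+ + 3 IO3^-, so Q = [La^3+][IO3^-]^3
Q = (2.459 × 10^-2)(4.009 × 10^-4)^3 = 1.58 × 10^-12
Q < Ksp, so no precipitate of La(IO3)3 forms.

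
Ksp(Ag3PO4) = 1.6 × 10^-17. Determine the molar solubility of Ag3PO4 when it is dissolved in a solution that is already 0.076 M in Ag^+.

Ag3PO4(s) ⇌ 3 Ag^+(aq) + PO4^3-(aq)
Ksp = [Ag^+]^3[PO4^3-]
Let s = moles of Ag3PO4 that dissolve per litre. [Ag^+] = 0.076 + 3s ≈ 0.076, [PO4^3-] = s (Ksp is small, so little additional dissolves).
Ksp ≈ (0.076)^3 × s
s = 3.6 x 10^-14 M
Check: 3s = 1.1 x 10^-13 ≪ 0.076, so the approximation is valid.

3.6e-14 M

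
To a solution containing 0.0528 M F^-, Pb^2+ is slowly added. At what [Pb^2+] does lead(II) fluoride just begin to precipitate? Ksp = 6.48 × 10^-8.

PbF2(s) <=> Pb^2+(aq) + 2 F^-(aq)
Ksp = [Pb^2+][F^-]^2
Precipitation begins when Q = Ksp. With [F^-] = 0.0528 M:
6.48 × 10^-8 = (0.0528)^2 × [Pb^2+]
[Pb^2+] = (6.48 × 10^-8 / 2.788 × 10^-3) = 2.32 × 10^-5 M

2.32e-5 M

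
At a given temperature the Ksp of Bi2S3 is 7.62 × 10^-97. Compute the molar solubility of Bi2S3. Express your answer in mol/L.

s = 2.34e-20 M

Bi2S3(s) <=> 2 Bi^3+(aq) + 3 S^2-(aq)
Ksp = [Bi^3+]^2[S^2-]^3
If s mol/L of Bi2S3 dissolves, [Bi^3+] = 2s and [S^2-] = 3s.
Substituting: Ksp = (2s)^2(3s)^3 = 108s^5
s = (7.62 × 10^-97 / 108)^(1/5) = 2.34 x 10^-20 M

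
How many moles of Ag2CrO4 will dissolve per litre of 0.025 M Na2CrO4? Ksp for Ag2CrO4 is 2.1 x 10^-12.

Ag2CrO4(s) ⇌ 2 Ag^+(aq) + CrO4^2-(aq)
Ksp = [Ag^+]^2[CrO4^2-]
Let s = moles of Ag2CrO4 that dissolve per litre. [Ag^+] = 2s, [CrO4^2-] = 0.025 + s ≈ 0.025 (common-ion effect: CrO4^2- is already 0.025 M).
Ksp ≈ (2s)^2 × 0.025
s = 4.6 x 10^-6 M
Check: s = 4.6 × 10^-6 ≪ 0.025, so the approximation is valid.

s = 4.6 x 10^-6 M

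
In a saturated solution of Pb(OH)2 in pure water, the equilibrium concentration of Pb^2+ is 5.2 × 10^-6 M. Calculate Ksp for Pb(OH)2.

Ksp ≈ 5.6e-16

Pb(OH)2(s) ⇌ Pb^2+(aq) + 2 OH^-(aq)
Stoichiometry gives [OH^-] = (2/1)[Pb^2+] = 1.04 × 10^-5 M.
Ksp = [Pb^2+][OH^-]^2
Ksp = 5.2 × 10^-6 × (1.04 × 10^-5)^2 = 5.6 × 10^-16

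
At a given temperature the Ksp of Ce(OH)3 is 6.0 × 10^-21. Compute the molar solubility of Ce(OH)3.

3.9 × 10^-6 M

Ce(OH)3(s) <=> Ce^3+(aq) + 3 OH^-(aq)
Ksp = [Ce^3+][OH^-]^3
For each mole of Ce(OH)3 that dissolves: [Ce^3+] = s, [OH^-] = 3s.
Ksp = s(3s)^3 = 27s^4
s = (6.0 × 10^-21 / 27)^(1/4) = 3.9 × 10^-6 M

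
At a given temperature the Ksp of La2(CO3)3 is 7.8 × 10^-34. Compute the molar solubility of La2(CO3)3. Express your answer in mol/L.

La2(CO3)3(s) <=> 2 La^3+(aq) + 3 CO3^2-(aq)
Ksp = [La^3+]^2[CO3^2-]^3
Let s = molar solubility. Then [La^3+] = 2s and [CO3^2-] = 3s.
So Ksp = (2s)^2 × (3s)^3 = 108s^5
s^5 = 7.8 × 10^-34 / 108, so s = 9.4 × 10^-8 M

s = 9.4e-8 M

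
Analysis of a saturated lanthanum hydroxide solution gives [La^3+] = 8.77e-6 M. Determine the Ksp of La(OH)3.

La(OH)3(s) <=> La^3+(aq) + 3 OH^-(aq)
Stoichiometry gives [OH^-] = (3/1)[La^3+] = 2.631 × 10^-5 M.
Ksp = [La^3+][OH^-]^3
Ksp = 8.77 × 10^-6 × (2.631 x 10^-5)^3 = 1.60 x 10^-19

1.60 × 10^-19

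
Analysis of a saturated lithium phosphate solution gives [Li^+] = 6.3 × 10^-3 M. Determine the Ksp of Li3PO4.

5.3 × 10^-10

Li3PO4(s) <=> 3 Li^+(aq) + PO4^3-(aq)
Stoichiometry gives [PO4^3-] = (1/3)[Li^+] = 2.10 x 10^-3 M.
Ksp = [Li^+]^3[PO4^3-]
Ksp = (6.3 × 10^-3)^3 × 2.10 × 10^-3 = 5.3 × 10^-10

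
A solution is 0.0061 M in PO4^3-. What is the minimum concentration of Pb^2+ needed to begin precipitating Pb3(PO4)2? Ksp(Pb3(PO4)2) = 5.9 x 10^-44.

Pb3(PO4)2(s) ⇌ 3 Pb^2+ + 2 PO4^3-
Ksp = [Pb^2+]^3[PO4^3-]^2
Precipitation begins when Q = Ksp. With [PO4^3-] = 0.0061 M:
5.9 x 10^-44 = (0.0061)^2 × [Pb^2+]^3
[Pb^2+] = (5.9 x 10^-44 / 3.72 × 10^-5)^(1/3) = 1.2 × 10^-13 M

[Pb^2+] = 1.2 × 10^-13 M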